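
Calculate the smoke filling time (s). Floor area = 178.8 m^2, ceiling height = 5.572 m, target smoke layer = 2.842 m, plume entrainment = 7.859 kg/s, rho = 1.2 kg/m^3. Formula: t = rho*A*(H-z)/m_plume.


H - z = 2.73 m
t = 1.2 * 178.8 * 2.73 / 7.859 = 74.532 s

74.532 s


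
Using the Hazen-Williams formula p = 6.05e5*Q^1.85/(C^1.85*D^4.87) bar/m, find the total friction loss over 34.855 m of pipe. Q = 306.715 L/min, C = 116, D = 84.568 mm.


Q^1.85 = 39853
C^1.85 = 6595.5
D^4.87 = 2.4294e+09
p/m = 0.0015048 bar/m
p_total = 0.0015048 * 34.855 = 0.052449 bar

0.052449 bar


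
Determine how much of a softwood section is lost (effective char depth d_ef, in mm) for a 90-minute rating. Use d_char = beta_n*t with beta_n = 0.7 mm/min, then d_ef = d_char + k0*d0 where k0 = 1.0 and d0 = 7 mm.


d_char = 0.7 * 90 = 63 mm
d_ef = 63 + 1.0*7 = 70 mm

70 mm


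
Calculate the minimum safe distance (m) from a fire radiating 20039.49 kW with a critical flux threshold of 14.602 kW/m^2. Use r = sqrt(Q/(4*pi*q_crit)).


4*pi*q_crit = 183.49
Q/(4*pi*q_crit) = 109.21
r = sqrt(109.21) = 10.450 m

10.450 m


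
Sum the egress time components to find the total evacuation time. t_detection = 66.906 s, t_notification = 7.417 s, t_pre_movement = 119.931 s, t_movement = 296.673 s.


Total = 66.906 + 7.417 + 119.931 + 296.673 = 490.927 s

490.927 s


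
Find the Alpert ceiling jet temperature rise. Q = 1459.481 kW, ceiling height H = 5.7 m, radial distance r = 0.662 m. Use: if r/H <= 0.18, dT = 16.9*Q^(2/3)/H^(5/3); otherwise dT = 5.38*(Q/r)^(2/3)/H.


r/H = 0.662 / 5.7 = 0.11614
r/H <= 0.18, so dT = 16.9*Q^(2/3)/H^(5/3)
Q^(2/3) = 128.67
H^(5/3) = 18.188
dT = 16.9 * 128.67 / 18.188 = 119.55 K

119.55 K


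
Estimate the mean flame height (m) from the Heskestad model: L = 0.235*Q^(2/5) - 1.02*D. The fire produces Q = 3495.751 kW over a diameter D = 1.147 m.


Q^(2/5) = 26.147
0.235 * Q^(2/5) = 6.1445
1.02 * D = 1.1699
L = 4.9745 m

4.9745 m


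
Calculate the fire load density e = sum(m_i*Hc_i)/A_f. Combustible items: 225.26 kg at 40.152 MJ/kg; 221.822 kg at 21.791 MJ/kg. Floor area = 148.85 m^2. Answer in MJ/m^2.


Total energy = 225.26*40.152 + 221.822*21.791
= 9044.640 + 4833.723
= 13878.36 MJ
e = 13878.36 / 148.85 = 93.237 MJ/m^2

93.237 MJ/m^2


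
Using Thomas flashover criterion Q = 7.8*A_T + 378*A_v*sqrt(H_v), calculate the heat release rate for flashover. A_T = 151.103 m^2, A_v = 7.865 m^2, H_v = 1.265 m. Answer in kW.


7.8*A_T = 1178.6
sqrt(H_v) = 1.1247
378*A_v*sqrt(H_v) = 3343.8
Q = 1178.6 + 3343.8 = 4522.4 kW

4522.4 kW


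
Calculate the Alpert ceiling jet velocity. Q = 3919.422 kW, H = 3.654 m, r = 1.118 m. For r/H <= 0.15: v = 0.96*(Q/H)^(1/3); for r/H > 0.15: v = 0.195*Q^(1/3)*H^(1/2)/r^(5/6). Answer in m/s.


r/H = 1.118 / 3.654 = 0.30597
r/H > 0.15, so v = 0.195*Q^(1/3)*H^(1/2)/r^(5/6)
Q^(1/3) = 15.767
H^(1/2) = 1.9115
r^(5/6) = 1.0974
v = 0.195 * 15.767 * 1.9115 / 1.0974 = 5.3554 m/s

5.3554 m/s


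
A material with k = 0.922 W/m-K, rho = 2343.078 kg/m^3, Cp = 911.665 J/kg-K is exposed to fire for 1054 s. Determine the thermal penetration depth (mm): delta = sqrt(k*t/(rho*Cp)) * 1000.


alpha = 0.922 / (2343.078 * 911.665) = 4.3163e-07 m^2/s
alpha * t = 0.00045494
delta = sqrt(0.00045494) * 1000 = 21.329 mm

21.329 mm


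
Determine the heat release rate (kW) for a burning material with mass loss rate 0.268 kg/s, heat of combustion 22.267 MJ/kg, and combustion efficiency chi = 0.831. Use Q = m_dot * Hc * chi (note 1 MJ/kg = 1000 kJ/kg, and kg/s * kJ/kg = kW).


Hc = 22.267 MJ/kg = 22.267 * 1000 kJ/kg = 22267 kJ/kg
Q = 0.268 kg/s * 22267 kJ/kg * 0.831 = 4959.0 kW

4959.0 kW


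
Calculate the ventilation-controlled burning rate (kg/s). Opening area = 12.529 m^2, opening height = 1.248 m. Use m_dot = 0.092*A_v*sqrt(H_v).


sqrt(H_v) = 1.1171
m_dot = 0.092 * 12.529 * 1.1171 = 1.2877 kg/s

1.2877 kg/s


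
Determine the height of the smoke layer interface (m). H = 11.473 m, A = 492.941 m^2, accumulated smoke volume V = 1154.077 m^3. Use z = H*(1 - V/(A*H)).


V/(A*H) = 0.20406
1 - 0.20406 = 0.79594
z = 11.473 * 0.79594 = 9.1318 m

9.1318 m


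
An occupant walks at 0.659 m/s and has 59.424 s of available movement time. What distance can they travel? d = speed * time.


d = 0.659 * 59.424 = 39.160 m

39.160 m


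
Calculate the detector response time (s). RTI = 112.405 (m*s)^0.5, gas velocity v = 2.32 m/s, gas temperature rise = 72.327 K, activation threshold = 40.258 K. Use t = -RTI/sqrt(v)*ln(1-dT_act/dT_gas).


dT_act/dT_gas = 0.55661
ln(1 - 0.55661) = -0.81331
t = -112.405 / sqrt(2.32) * -0.81331 = 60.020 s

60.020 s


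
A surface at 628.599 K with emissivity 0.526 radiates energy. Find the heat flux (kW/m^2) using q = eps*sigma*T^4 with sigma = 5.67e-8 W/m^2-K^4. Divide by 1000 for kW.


T^4 = 1.5613e+11
q = 0.526 * 5.67e-8 * 1.5613e+11 / 1000 = 4.6565 kW/m^2

4.6565 kW/m^2


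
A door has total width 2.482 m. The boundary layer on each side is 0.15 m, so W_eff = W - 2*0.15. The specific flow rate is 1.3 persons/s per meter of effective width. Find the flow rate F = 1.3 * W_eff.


W_eff = 2.482 - 0.30 = 2.182 m
F = 1.3 * 2.182 = 2.8366 persons/s

2.8366 persons/s


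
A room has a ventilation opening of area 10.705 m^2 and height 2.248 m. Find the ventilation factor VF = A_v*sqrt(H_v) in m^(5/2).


sqrt(H_v) = 1.4993
VF = 10.705 * 1.4993 = 16.050 m^(5/2)

16.050 m^(5/2)


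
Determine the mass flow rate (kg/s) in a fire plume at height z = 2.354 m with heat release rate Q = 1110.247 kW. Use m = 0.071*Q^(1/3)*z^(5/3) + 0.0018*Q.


Q^(1/3) = 10.355
z^(5/3) = 4.1656
First term = 0.071 * 10.355 * 4.1656 = 3.0625
Second term = 0.0018 * 1110.247 = 1.9984
m = 5.0609 kg/s

5.0609 kg/s


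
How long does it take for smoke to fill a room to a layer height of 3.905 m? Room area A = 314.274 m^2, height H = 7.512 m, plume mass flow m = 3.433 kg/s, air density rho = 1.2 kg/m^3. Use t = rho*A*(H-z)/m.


H - z = 3.607 m
t = 1.2 * 314.274 * 3.607 / 3.433 = 396.24 s

396.24 s


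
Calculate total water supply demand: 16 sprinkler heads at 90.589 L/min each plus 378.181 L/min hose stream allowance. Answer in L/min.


Sprinkler demand = 16 * 90.589 = 1449.424 L/min
Total = 1449.424 + 378.181 = 1827.605 L/min

1827.605 L/min


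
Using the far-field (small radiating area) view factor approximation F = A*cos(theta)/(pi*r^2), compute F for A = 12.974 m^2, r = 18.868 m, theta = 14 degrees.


cos(14 deg) = 0.97030
pi*r^2 = 1118.4
F = 12.974 * 0.97030 / 1118.4 = 0.011256

0.011256


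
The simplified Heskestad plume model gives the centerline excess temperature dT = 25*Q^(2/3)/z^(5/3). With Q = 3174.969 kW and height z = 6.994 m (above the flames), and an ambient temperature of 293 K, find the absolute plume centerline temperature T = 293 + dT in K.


Q^(2/3) = 216.02
z^(5/3) = 25.579
dT = 25 * 216.02 / 25.579 = 211.13 K
T = 293 + 211.13 = 504.13 K

504.13 K


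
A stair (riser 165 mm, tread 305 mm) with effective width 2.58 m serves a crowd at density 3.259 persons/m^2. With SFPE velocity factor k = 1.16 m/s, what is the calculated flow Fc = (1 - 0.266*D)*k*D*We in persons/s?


1 - 0.266*D = 1 - 0.266*3.259 = 0.13311
Fs = 0.13311 * 1.16 * 3.259 = 0.50320 persons/(s*m)
Fc = 0.50320 * 2.58 = 1.2983 persons/s

1.2983 persons/s


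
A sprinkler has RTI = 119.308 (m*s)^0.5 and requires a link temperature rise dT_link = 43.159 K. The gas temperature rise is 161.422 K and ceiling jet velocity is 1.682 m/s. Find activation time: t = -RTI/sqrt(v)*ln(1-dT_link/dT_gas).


dT_link/dT_gas = 0.26737
ln(1 - 0.26737) = -0.31111
t = -119.308 / sqrt(1.682) * -0.31111 = 28.620 s

28.620 s


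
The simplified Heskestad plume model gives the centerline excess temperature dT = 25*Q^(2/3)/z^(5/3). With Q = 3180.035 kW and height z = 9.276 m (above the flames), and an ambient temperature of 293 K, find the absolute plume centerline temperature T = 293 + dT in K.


Q^(2/3) = 216.25
z^(5/3) = 40.951
dT = 25 * 216.25 / 40.951 = 132.02 K
T = 293 + 132.02 = 425.02 K

425.02 K


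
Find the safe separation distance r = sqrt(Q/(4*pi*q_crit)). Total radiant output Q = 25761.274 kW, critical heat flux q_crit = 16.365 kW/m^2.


4*pi*q_crit = 205.65
Q/(4*pi*q_crit) = 125.27
r = sqrt(125.27) = 11.192 m

11.192 m


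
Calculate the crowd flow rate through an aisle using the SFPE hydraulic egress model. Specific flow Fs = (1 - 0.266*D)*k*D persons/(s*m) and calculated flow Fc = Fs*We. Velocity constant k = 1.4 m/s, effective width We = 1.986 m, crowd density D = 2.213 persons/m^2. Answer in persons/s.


1 - 0.266*D = 1 - 0.266*2.213 = 0.41134
Fs = 0.41134 * 1.4 * 2.213 = 1.2744 persons/(s*m)
Fc = 1.2744 * 1.986 = 2.5310 persons/s

2.5310 persons/s


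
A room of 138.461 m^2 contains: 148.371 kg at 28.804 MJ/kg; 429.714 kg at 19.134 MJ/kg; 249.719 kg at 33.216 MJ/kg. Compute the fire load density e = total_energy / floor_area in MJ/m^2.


Total energy = 148.371*28.804 + 429.714*19.134 + 249.719*33.216
= 4273.678 + 8222.148 + 8294.666
= 20790.49 MJ
e = 20790.49 / 138.461 = 150.15 MJ/m^2

150.15 MJ/m^2


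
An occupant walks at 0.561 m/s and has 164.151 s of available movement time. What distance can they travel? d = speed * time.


d = 0.561 * 164.151 = 92.089 m

92.089 m


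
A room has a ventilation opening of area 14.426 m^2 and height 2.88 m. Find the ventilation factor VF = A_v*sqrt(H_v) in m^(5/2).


sqrt(H_v) = 1.6971
VF = 14.426 * 1.6971 = 24.482 m^(5/2)

24.482 m^(5/2)


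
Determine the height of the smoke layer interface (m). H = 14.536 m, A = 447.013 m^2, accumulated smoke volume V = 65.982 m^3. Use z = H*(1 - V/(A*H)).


V/(A*H) = 0.010155
1 - 0.010155 = 0.98985
z = 14.536 * 0.98985 = 14.388 m

14.388 m


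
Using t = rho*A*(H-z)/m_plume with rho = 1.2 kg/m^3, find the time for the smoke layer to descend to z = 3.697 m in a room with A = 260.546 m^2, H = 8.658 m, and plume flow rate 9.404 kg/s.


H - z = 4.961 m
t = 1.2 * 260.546 * 4.961 / 9.404 = 164.94 s

164.94 s


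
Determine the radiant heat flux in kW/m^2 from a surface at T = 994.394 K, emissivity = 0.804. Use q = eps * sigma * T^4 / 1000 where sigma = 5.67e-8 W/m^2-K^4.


T^4 = 9.7776e+11
q = 0.804 * 5.67e-8 * 9.7776e+11 / 1000 = 44.573 kW/m^2

44.573 kW/m^2


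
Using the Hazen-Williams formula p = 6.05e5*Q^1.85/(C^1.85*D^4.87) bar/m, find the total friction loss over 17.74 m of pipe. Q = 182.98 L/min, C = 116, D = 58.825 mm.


Q^1.85 = 15327
C^1.85 = 6595.5
D^4.87 = 4.1473e+08
p/m = 0.0033899 bar/m
p_total = 0.0033899 * 17.74 = 0.060137 bar

0.060137 bar


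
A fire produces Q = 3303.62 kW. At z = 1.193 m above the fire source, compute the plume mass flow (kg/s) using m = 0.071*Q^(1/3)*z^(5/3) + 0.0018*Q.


Q^(1/3) = 14.893
z^(5/3) = 1.3419
First term = 0.071 * 14.893 * 1.3419 = 1.4190
Second term = 0.0018 * 3303.62 = 5.9465
m = 7.3655 kg/s

7.3655 kg/s


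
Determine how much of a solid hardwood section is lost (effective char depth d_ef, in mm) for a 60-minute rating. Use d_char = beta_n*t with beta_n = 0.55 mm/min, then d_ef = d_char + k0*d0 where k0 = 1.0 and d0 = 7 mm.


d_char = 0.55 * 60 = 33 mm
d_ef = 33 + 1.0*7 = 40 mm

40 mm


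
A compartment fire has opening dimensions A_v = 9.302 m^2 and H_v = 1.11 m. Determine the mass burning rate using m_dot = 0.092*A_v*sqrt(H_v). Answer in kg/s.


sqrt(H_v) = 1.0536
m_dot = 0.092 * 9.302 * 1.0536 = 0.90162 kg/s

0.90162 kg/s


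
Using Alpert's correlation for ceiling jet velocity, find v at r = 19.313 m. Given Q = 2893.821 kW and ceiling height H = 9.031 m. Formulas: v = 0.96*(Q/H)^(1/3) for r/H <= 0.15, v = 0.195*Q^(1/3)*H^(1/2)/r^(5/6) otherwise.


r/H = 19.313 / 9.031 = 2.1385
r/H > 0.15, so v = 0.195*Q^(1/3)*H^(1/2)/r^(5/6)
Q^(1/3) = 14.250
H^(1/2) = 3.0052
r^(5/6) = 11.791
v = 0.195 * 14.250 * 3.0052 / 11.791 = 0.70825 m/s

0.70825 m/s


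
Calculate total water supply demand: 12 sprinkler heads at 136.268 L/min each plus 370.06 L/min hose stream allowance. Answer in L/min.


Sprinkler demand = 12 * 136.268 = 1635.216 L/min
Total = 1635.216 + 370.06 = 2005.276 L/min

2005.276 L/min


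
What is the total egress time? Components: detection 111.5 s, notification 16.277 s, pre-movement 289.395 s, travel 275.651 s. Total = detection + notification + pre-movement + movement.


Total = 111.5 + 16.277 + 289.395 + 275.651 = 692.823 s

692.823 s


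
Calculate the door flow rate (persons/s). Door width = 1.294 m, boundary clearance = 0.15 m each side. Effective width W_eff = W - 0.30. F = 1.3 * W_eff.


W_eff = 1.294 - 0.30 = 0.994 m
F = 1.3 * 0.994 = 1.2922 persons/s

1.2922 persons/s


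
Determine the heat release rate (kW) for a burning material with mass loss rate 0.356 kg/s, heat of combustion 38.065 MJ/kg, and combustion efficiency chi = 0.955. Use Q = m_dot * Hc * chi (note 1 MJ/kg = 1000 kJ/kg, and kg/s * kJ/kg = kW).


Hc = 38.065 MJ/kg = 38.065 * 1000 kJ/kg = 38065 kJ/kg
Q = 0.356 kg/s * 38065 kJ/kg * 0.955 = 12941 kW

12941 kW


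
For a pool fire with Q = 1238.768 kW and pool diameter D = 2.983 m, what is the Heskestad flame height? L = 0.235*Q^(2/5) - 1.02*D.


Q^(2/5) = 17.266
0.235 * Q^(2/5) = 4.0575
1.02 * D = 3.0427
L = 1.0149 m

1.0149 m


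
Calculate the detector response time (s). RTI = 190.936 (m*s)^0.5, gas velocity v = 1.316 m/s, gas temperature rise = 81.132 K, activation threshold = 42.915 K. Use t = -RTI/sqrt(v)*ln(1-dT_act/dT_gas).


dT_act/dT_gas = 0.52895
ln(1 - 0.52895) = -0.75280
t = -190.936 / sqrt(1.316) * -0.75280 = 125.30 s

125.30 s


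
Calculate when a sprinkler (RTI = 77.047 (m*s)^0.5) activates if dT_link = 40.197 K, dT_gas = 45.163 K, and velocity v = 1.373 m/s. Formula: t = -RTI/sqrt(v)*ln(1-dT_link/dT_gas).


dT_link/dT_gas = 0.89004
ln(1 - 0.89004) = -2.2077
t = -77.047 / sqrt(1.373) * -2.2077 = 145.16 s

145.16 s


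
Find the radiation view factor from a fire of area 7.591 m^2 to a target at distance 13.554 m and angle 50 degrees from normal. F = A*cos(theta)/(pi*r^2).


cos(50 deg) = 0.64279
pi*r^2 = 577.14
F = 7.591 * 0.64279 / 577.14 = 0.0084544

0.0084544


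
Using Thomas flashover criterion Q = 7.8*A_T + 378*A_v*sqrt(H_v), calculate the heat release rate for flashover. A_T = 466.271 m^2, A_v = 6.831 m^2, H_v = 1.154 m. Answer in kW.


7.8*A_T = 3636.9
sqrt(H_v) = 1.0742
378*A_v*sqrt(H_v) = 2773.8
Q = 3636.9 + 2773.8 = 6410.7 kW

6410.7 kW


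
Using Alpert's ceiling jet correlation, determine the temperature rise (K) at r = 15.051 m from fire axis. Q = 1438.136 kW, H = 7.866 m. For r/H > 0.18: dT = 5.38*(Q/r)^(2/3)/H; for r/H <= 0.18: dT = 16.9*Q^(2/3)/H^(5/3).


r/H = 15.051 / 7.866 = 1.9134
r/H > 0.18, so dT = 5.38*(Q/r)^(2/3)/H
Q/r = 95.551
(Q/r)^(2/3) = 20.900
dT = 5.38 * 20.900 / 7.866 = 14.295 K

14.295 K


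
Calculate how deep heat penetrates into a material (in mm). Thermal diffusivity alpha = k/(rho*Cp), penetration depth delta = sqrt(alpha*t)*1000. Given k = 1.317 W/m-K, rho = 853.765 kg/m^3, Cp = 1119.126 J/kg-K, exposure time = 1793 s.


alpha = 1.317 / (853.765 * 1119.126) = 1.3784e-06 m^2/s
alpha * t = 0.0024714
delta = sqrt(0.0024714) * 1000 = 49.714 mm

49.714 mm


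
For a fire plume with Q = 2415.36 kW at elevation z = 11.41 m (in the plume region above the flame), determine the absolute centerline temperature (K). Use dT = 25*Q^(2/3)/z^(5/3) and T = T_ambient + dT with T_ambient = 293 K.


Q^(2/3) = 180.02
z^(5/3) = 57.829
dT = 25 * 180.02 / 57.829 = 77.825 K
T = 293 + 77.825 = 370.82 K

370.82 K


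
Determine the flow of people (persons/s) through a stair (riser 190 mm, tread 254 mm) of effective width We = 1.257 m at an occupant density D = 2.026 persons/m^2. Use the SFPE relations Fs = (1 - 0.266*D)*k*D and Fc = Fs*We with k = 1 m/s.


1 - 0.266*D = 1 - 0.266*2.026 = 0.46108
Fs = 0.46108 * 1 * 2.026 = 0.93416 persons/(s*m)
Fc = 0.93416 * 1.257 = 1.1742 persons/s

1.1742 persons/s


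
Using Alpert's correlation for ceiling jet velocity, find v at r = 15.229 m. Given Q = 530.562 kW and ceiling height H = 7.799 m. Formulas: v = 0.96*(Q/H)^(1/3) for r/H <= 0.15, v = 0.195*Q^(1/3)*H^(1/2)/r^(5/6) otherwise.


r/H = 15.229 / 7.799 = 1.9527
r/H > 0.15, so v = 0.195*Q^(1/3)*H^(1/2)/r^(5/6)
Q^(1/3) = 8.0955
H^(1/2) = 2.7927
r^(5/6) = 9.6730
v = 0.195 * 8.0955 * 2.7927 / 9.6730 = 0.45576 m/s

0.45576 m/s


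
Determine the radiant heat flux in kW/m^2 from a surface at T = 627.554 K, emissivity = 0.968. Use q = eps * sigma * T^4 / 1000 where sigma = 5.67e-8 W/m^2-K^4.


T^4 = 1.5510e+11
q = 0.968 * 5.67e-8 * 1.5510e+11 / 1000 = 8.5126 kW/m^2

8.5126 kW/m^2


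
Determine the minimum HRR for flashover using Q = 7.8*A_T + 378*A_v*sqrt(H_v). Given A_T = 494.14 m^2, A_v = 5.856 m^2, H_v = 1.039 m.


7.8*A_T = 3854.292
sqrt(H_v) = 1.0193
378*A_v*sqrt(H_v) = 2256.3
Q = 3854.292 + 2256.3 = 6110.6 kW

6110.6 kW


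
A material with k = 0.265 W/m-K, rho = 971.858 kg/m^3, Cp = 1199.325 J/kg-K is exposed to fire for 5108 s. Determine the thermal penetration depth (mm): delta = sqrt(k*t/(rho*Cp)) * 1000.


alpha = 0.265 / (971.858 * 1199.325) = 2.2736e-07 m^2/s
alpha * t = 0.0011613
delta = sqrt(0.0011613) * 1000 = 34.078 mm

34.078 mm


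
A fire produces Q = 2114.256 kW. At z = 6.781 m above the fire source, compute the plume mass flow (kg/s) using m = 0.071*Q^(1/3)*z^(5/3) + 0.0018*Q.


Q^(1/3) = 12.835
z^(5/3) = 24.293
First term = 0.071 * 12.835 * 24.293 = 22.138
Second term = 0.0018 * 2114.256 = 3.8057
m = 25.943 kg/s

25.943 kg/s


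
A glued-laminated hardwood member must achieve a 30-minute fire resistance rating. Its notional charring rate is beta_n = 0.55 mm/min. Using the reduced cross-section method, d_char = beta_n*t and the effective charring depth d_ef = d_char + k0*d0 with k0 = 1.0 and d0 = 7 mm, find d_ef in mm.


d_char = 0.55 * 30 = 16.5 mm
d_ef = 16.5 + 1.0*7 = 23.5 mm

23.5 mm


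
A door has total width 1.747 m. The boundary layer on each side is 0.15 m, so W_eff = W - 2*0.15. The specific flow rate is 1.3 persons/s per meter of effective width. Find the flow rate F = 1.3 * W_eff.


W_eff = 1.747 - 0.30 = 1.447 m
F = 1.3 * 1.447 = 1.8811 persons/s

1.8811 persons/s


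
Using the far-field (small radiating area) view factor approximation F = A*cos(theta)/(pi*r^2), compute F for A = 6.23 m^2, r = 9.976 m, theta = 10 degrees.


cos(10 deg) = 0.98481
pi*r^2 = 312.65
F = 6.23 * 0.98481 / 312.65 = 0.019624

0.019624


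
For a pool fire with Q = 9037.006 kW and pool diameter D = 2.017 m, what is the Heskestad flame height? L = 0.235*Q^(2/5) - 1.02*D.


Q^(2/5) = 38.230
0.235 * Q^(2/5) = 8.9842
1.02 * D = 2.0573
L = 6.9268 m

6.9268 m


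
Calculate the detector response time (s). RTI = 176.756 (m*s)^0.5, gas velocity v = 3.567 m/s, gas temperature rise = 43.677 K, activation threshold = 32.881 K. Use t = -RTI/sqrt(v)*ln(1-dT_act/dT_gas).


dT_act/dT_gas = 0.75282
ln(1 - 0.75282) = -1.3976
t = -176.756 / sqrt(3.567) * -1.3976 = 130.80 s

130.80 s


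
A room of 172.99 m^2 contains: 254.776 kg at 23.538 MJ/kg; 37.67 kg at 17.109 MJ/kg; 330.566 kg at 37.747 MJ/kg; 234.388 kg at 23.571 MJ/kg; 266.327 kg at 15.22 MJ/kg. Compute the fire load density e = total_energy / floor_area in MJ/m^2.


Total energy = 254.776*23.538 + 37.67*17.109 + 330.566*37.747 + 234.388*23.571 + 266.327*15.22
= 5996.917 + 644.4960 + 12477.87 + 5524.760 + 4053.497
= 28697.54 MJ
e = 28697.54 / 172.99 = 165.89 MJ/m^2

165.89 MJ/m^2


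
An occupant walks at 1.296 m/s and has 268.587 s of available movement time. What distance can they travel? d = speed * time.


d = 1.296 * 268.587 = 348.09 m

348.09 m


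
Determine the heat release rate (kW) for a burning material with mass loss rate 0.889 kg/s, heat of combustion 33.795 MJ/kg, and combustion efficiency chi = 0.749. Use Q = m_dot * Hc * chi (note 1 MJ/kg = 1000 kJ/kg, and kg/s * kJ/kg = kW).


Hc = 33.795 MJ/kg = 33.795 * 1000 kJ/kg = 33795 kJ/kg
Q = 0.889 kg/s * 33795 kJ/kg * 0.749 = 22503 kW

22503 kW


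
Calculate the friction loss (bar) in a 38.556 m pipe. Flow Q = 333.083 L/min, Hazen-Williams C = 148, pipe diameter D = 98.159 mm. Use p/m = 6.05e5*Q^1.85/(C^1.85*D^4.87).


Q^1.85 = 46422
C^1.85 = 10351
D^4.87 = 5.0200e+09
p/m = 0.00054050 bar/m
p_total = 0.00054050 * 38.556 = 0.020839 bar

0.020839 bar


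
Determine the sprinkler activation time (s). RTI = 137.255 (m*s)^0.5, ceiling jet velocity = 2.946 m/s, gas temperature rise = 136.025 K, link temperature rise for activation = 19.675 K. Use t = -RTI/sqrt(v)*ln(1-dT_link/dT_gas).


dT_link/dT_gas = 0.14464
ln(1 - 0.14464) = -0.15624
t = -137.255 / sqrt(2.946) * -0.15624 = 12.494 s

12.494 s


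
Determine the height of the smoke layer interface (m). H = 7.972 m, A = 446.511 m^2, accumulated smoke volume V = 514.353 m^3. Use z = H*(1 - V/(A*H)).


V/(A*H) = 0.14450
1 - 0.14450 = 0.85550
z = 7.972 * 0.85550 = 6.8201 m

6.8201 m


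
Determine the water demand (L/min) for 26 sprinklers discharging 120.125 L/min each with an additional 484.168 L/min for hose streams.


Sprinkler demand = 26 * 120.125 = 3123.25 L/min
Total = 3123.25 + 484.168 = 3607.418 L/min

3607.418 L/min


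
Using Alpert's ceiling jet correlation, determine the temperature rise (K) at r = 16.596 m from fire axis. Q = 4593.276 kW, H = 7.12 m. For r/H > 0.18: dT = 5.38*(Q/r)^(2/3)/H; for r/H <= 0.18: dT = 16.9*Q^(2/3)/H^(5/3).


r/H = 16.596 / 7.12 = 2.3309
r/H > 0.18, so dT = 5.38*(Q/r)^(2/3)/H
Q/r = 276.77
(Q/r)^(2/3) = 42.470
dT = 5.38 * 42.470 / 7.12 = 32.091 K

32.091 K


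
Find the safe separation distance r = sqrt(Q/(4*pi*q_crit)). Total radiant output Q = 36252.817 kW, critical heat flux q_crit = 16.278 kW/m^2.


4*pi*q_crit = 204.56
Q/(4*pi*q_crit) = 177.23
r = sqrt(177.23) = 13.313 m

13.313 m


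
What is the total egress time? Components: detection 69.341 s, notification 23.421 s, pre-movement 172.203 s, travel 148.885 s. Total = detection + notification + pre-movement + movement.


Total = 69.341 + 23.421 + 172.203 + 148.885 = 413.85 s

413.85 s


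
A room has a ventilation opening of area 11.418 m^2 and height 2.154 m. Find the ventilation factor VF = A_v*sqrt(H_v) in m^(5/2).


sqrt(H_v) = 1.4677
VF = 11.418 * 1.4677 = 16.758 m^(5/2)

16.758 m^(5/2)


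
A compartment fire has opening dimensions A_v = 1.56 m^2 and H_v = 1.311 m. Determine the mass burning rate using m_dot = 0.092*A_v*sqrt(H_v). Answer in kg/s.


sqrt(H_v) = 1.1450
m_dot = 0.092 * 1.56 * 1.1450 = 0.16433 kg/s

0.16433 kg/s


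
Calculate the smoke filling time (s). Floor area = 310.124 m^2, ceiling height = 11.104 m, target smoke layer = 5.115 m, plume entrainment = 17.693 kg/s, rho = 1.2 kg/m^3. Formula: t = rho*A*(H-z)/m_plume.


H - z = 5.989 m
t = 1.2 * 310.124 * 5.989 / 17.693 = 125.97 s

125.97 s


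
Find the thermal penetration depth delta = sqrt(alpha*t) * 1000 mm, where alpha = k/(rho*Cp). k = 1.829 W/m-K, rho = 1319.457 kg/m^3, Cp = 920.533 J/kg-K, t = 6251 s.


alpha = 1.829 / (1319.457 * 920.533) = 1.5058e-06 m^2/s
alpha * t = 0.0094130
delta = sqrt(0.0094130) * 1000 = 97.021 mm

97.021 mm


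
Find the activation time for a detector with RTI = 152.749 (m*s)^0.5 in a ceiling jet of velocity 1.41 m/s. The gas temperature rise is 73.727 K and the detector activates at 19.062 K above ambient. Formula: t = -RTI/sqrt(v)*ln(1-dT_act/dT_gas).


dT_act/dT_gas = 0.25855
ln(1 - 0.25855) = -0.29915
t = -152.749 / sqrt(1.41) * -0.29915 = 38.481 s

38.481 s


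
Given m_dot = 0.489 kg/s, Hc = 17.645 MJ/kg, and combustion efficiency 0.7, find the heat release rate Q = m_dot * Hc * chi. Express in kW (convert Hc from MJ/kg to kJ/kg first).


Hc = 17.645 MJ/kg = 17.645 * 1000 kJ/kg = 17645 kJ/kg
Q = 0.489 kg/s * 17645 kJ/kg * 0.7 = 6039.9 kW

6039.9 kW


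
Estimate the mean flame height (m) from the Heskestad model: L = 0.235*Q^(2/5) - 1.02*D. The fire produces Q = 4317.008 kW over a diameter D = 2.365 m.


Q^(2/5) = 28.449
0.235 * Q^(2/5) = 6.6856
1.02 * D = 2.4123
L = 4.2733 m

4.2733 m


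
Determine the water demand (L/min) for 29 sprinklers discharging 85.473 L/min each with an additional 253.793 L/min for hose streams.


Sprinkler demand = 29 * 85.473 = 2478.717 L/min
Total = 2478.717 + 253.793 = 2732.51 L/min

2732.51 L/min


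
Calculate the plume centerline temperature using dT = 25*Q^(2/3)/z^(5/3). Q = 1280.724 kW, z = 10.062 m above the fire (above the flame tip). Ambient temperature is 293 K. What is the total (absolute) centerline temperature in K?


Q^(2/3) = 117.93
z^(5/3) = 46.897
dT = 25 * 117.93 / 46.897 = 62.869 K
T = 293 + 62.869 = 355.87 K

355.87 K


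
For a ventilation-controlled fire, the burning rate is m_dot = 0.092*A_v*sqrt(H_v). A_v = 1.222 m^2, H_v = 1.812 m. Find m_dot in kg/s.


sqrt(H_v) = 1.3461
m_dot = 0.092 * 1.222 * 1.3461 = 0.15133 kg/s

0.15133 kg/s


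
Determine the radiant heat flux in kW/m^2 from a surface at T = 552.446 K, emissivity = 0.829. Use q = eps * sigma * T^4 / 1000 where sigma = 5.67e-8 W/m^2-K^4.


T^4 = 9.3145e+10
q = 0.829 * 5.67e-8 * 9.3145e+10 / 1000 = 4.3782 kW/m^2

4.3782 kW/m^2


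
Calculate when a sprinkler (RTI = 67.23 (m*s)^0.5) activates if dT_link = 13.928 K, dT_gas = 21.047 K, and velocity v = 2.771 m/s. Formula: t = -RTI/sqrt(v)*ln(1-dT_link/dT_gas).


dT_link/dT_gas = 0.66176
ln(1 - 0.66176) = -1.0840
t = -67.23 / sqrt(2.771) * -1.0840 = 43.779 s

43.779 s


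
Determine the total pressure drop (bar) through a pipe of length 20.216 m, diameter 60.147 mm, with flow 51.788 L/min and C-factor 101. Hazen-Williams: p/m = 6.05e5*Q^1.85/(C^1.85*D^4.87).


Q^1.85 = 1483.6
C^1.85 = 5105.0
D^4.87 = 4.6214e+08
p/m = 0.00038046 bar/m
p_total = 0.00038046 * 20.216 = 0.0076914 bar

0.0076914 bar


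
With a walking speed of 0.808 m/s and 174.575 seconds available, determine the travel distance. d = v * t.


d = 0.808 * 174.575 = 141.06 m

141.06 m


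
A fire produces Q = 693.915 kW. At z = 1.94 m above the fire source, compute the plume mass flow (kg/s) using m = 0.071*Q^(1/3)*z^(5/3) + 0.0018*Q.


Q^(1/3) = 8.8532
z^(5/3) = 3.0177
First term = 0.071 * 8.8532 * 3.0177 = 1.8968
Second term = 0.0018 * 693.915 = 1.2490
m = 3.1459 kg/s

3.1459 kg/s


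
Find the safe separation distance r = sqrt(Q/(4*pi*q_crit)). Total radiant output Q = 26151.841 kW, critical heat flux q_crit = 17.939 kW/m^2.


4*pi*q_crit = 225.43
Q/(4*pi*q_crit) = 116.01
r = sqrt(116.01) = 10.771 m

10.771 m


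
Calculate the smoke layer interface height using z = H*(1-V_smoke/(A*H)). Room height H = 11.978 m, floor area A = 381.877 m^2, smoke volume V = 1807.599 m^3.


V/(A*H) = 0.39518
1 - 0.39518 = 0.60482
z = 11.978 * 0.60482 = 7.2445 m

7.2445 m


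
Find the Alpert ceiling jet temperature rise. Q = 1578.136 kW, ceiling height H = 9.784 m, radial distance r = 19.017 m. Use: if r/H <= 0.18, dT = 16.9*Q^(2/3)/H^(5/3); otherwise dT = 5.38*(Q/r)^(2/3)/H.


r/H = 19.017 / 9.784 = 1.9437
r/H > 0.18, so dT = 5.38*(Q/r)^(2/3)/H
Q/r = 82.986
(Q/r)^(2/3) = 19.025
dT = 5.38 * 19.025 / 9.784 = 10.462 K

10.462 K


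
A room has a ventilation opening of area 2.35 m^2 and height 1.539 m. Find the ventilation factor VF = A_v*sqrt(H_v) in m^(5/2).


sqrt(H_v) = 1.2406
VF = 2.35 * 1.2406 = 2.9153 m^(5/2)

2.9153 m^(5/2)


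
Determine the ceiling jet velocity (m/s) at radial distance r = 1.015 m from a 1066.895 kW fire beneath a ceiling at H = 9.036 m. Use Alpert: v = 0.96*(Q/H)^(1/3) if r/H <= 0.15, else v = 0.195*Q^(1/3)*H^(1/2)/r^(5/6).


r/H = 1.015 / 9.036 = 0.11233
r/H <= 0.15, so v = 0.96*(Q/H)^(1/3)
Q/H = 118.07
(Q/H)^(1/3) = 4.9059
v = 0.96 * 4.9059 = 4.7096 m/s

4.7096 m/s


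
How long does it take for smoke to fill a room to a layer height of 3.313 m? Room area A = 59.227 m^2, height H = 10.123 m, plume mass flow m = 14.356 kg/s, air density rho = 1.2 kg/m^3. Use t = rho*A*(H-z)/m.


H - z = 6.81 m
t = 1.2 * 59.227 * 6.81 / 14.356 = 33.714 s

33.714 s


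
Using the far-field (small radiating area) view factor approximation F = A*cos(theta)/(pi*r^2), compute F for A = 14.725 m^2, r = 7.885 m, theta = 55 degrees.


cos(55 deg) = 0.57358
pi*r^2 = 195.32
F = 14.725 * 0.57358 / 195.32 = 0.043241

0.043241


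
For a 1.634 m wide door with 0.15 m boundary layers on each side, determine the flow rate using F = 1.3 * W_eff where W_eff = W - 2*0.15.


W_eff = 1.634 - 0.30 = 1.334 m
F = 1.3 * 1.334 = 1.7342 persons/s

1.7342 persons/s


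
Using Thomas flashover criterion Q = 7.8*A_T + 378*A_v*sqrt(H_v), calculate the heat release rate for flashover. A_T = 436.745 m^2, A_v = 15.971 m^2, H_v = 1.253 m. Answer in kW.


7.8*A_T = 3406.611
sqrt(H_v) = 1.1194
378*A_v*sqrt(H_v) = 6757.7
Q = 3406.611 + 6757.7 = 10164 kW

10164 kW


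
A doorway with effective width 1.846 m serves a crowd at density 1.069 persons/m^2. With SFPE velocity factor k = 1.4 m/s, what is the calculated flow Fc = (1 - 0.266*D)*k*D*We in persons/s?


1 - 0.266*D = 1 - 0.266*1.069 = 0.71565
Fs = 0.71565 * 1.4 * 1.069 = 1.0710 persons/(s*m)
Fc = 1.0710 * 1.846 = 1.9771 persons/s

1.9771 persons/s


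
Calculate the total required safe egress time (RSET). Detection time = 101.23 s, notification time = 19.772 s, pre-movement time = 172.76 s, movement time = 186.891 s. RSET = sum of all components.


Total = 101.23 + 19.772 + 172.76 + 186.891 = 480.653 s

480.653 s


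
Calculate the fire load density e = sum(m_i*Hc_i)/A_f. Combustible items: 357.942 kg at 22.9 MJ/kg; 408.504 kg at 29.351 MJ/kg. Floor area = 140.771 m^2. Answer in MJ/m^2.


Total energy = 357.942*22.9 + 408.504*29.351
= 8196.872 + 11990.00
= 20186.87 MJ
e = 20186.87 / 140.771 = 143.40 MJ/m^2

143.40 MJ/m^2


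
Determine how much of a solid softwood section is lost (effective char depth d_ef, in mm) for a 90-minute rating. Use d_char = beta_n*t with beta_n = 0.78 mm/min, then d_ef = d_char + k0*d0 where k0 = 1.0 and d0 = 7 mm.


d_char = 0.78 * 90 = 70.2 mm
d_ef = 70.2 + 1.0*7 = 77.2 mm

77.2 mm


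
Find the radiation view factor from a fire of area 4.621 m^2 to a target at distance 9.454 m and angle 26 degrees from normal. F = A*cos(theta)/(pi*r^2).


cos(26 deg) = 0.89879
pi*r^2 = 280.79
F = 4.621 * 0.89879 / 280.79 = 0.014792

0.014792


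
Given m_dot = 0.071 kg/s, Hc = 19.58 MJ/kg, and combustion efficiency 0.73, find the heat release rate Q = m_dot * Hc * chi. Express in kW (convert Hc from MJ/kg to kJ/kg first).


Hc = 19.58 MJ/kg = 19.58 * 1000 kJ/kg = 19580 kJ/kg
Q = 0.071 kg/s * 19580 kJ/kg * 0.73 = 1014.8 kW

1014.8 kW


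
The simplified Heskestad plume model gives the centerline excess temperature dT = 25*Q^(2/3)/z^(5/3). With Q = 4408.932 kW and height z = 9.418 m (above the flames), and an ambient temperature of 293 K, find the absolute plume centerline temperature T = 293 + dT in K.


Q^(2/3) = 268.88
z^(5/3) = 42.001
dT = 25 * 268.88 / 42.001 = 160.04 K
T = 293 + 160.04 = 453.04 K

453.04 K


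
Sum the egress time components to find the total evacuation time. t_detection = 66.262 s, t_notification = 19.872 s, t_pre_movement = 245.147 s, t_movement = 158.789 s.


Total = 66.262 + 19.872 + 245.147 + 158.789 = 490.07 s

490.07 s


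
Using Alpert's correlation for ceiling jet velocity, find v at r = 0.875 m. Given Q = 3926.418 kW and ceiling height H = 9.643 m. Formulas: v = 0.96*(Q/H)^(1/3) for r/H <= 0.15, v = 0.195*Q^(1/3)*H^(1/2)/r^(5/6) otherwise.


r/H = 0.875 / 9.643 = 0.090739
r/H <= 0.15, so v = 0.96*(Q/H)^(1/3)
Q/H = 407.18
(Q/H)^(1/3) = 7.4119
v = 0.96 * 7.4119 = 7.1154 m/s

7.1154 m/s


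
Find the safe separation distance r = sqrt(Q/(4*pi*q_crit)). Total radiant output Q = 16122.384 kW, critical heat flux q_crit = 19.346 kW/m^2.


4*pi*q_crit = 243.11
Q/(4*pi*q_crit) = 66.318
r = sqrt(66.318) = 8.1436 m

8.1436 m


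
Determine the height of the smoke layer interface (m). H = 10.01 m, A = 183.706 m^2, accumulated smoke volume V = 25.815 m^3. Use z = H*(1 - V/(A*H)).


V/(A*H) = 0.014038
1 - 0.014038 = 0.98596
z = 10.01 * 0.98596 = 9.8695 m

9.8695 m


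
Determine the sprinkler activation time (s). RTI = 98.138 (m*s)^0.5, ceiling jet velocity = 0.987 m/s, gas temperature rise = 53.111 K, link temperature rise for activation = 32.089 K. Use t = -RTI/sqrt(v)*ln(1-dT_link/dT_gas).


dT_link/dT_gas = 0.60419
ln(1 - 0.60419) = -0.92681
t = -98.138 / sqrt(0.987) * -0.92681 = 91.553 s

91.553 s


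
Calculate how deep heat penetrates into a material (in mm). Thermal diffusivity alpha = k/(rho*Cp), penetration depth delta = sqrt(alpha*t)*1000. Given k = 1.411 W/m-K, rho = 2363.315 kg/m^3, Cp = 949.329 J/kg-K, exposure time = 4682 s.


alpha = 1.411 / (2363.315 * 949.329) = 6.2891e-07 m^2/s
alpha * t = 0.0029446
delta = sqrt(0.0029446) * 1000 = 54.264 mm

54.264 mm


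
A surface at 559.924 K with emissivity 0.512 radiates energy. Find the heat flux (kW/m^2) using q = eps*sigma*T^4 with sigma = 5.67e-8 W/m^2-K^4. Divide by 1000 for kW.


T^4 = 9.8292e+10
q = 0.512 * 5.67e-8 * 9.8292e+10 / 1000 = 2.8534 kW/m^2

2.8534 kW/m^2


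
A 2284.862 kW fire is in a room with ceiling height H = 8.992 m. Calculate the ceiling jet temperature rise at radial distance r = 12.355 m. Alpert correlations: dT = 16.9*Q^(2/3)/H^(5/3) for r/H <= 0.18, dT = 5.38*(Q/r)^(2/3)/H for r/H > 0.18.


r/H = 12.355 / 8.992 = 1.3740
r/H > 0.18, so dT = 5.38*(Q/r)^(2/3)/H
Q/r = 184.93
(Q/r)^(2/3) = 32.460
dT = 5.38 * 32.460 / 8.992 = 19.421 K

19.421 K


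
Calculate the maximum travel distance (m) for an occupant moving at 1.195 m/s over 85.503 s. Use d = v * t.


d = 1.195 * 85.503 = 102.18 m

102.18 m


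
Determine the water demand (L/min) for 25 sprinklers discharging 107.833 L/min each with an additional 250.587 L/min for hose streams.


Sprinkler demand = 25 * 107.833 = 2695.825 L/min
Total = 2695.825 + 250.587 = 2946.412 L/min

2946.412 L/min


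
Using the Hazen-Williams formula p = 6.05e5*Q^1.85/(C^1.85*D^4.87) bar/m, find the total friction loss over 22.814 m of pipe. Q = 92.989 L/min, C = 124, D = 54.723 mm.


Q^1.85 = 4381.3
C^1.85 = 7461.6
D^4.87 = 2.9167e+08
p/m = 0.0012180 bar/m
p_total = 0.0012180 * 22.814 = 0.027787 bar

0.027787 bar


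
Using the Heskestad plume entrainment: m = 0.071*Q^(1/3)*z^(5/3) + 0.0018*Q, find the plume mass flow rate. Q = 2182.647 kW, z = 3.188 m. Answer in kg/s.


Q^(1/3) = 12.972
z^(5/3) = 6.9055
First term = 0.071 * 12.972 * 6.9055 = 6.3599
Second term = 0.0018 * 2182.647 = 3.9288
m = 10.289 kg/s

10.289 kg/s


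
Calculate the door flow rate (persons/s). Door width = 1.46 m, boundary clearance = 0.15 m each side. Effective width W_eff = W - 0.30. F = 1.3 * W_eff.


W_eff = 1.46 - 0.30 = 1.16 m
F = 1.3 * 1.16 = 1.508 persons/s

1.508 persons/s


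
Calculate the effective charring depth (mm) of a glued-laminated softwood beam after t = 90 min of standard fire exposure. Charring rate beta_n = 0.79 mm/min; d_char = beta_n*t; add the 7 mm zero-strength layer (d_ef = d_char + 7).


d_char = 0.79 * 90 = 71.1 mm
d_ef = 71.1 + 1.0*7 = 78.1 mm

78.1 mm


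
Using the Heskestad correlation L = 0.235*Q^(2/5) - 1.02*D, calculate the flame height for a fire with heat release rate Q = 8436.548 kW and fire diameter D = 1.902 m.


Q^(2/5) = 37.193
0.235 * Q^(2/5) = 8.7404
1.02 * D = 1.9400
L = 6.8004 m

6.8004 m


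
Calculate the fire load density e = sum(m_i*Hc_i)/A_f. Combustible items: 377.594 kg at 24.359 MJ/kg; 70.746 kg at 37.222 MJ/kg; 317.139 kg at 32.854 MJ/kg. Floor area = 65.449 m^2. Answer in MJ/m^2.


Total energy = 377.594*24.359 + 70.746*37.222 + 317.139*32.854
= 9197.812 + 2633.308 + 10419.28
= 22250.40 MJ
e = 22250.40 / 65.449 = 339.97 MJ/m^2

339.97 MJ/m^2


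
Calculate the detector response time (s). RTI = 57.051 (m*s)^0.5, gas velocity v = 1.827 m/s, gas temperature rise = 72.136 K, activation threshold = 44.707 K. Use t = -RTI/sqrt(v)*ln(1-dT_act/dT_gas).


dT_act/dT_gas = 0.61976
ln(1 - 0.61976) = -0.96695
t = -57.051 / sqrt(1.827) * -0.96695 = 40.813 s

40.813 s


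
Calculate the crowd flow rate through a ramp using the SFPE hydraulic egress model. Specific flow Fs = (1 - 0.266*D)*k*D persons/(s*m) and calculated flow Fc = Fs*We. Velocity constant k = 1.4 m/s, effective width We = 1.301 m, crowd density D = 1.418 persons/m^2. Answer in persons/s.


1 - 0.266*D = 1 - 0.266*1.418 = 0.62281
Fs = 0.62281 * 1.4 * 1.418 = 1.2364 persons/(s*m)
Fc = 1.2364 * 1.301 = 1.6086 persons/s

1.6086 persons/s


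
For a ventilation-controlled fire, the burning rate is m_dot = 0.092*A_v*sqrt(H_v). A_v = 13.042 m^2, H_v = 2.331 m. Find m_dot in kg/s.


sqrt(H_v) = 1.5268
m_dot = 0.092 * 13.042 * 1.5268 = 1.8319 kg/s

1.8319 kg/s


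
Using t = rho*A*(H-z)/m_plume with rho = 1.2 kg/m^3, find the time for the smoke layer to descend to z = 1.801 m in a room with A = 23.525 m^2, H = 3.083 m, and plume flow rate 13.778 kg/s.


H - z = 1.282 m
t = 1.2 * 23.525 * 1.282 / 13.778 = 2.6267 s

2.6267 s


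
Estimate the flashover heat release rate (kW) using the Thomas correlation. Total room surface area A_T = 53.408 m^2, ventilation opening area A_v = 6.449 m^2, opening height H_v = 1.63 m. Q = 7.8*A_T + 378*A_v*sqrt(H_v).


7.8*A_T = 416.58
sqrt(H_v) = 1.2767
378*A_v*sqrt(H_v) = 3112.3
Q = 416.58 + 3112.3 = 3528.9 kW

3528.9 kW


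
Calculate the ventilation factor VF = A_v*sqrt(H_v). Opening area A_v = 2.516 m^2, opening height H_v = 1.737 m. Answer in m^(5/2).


sqrt(H_v) = 1.3180
VF = 2.516 * 1.3180 = 3.3160 m^(5/2)

3.3160 m^(5/2)


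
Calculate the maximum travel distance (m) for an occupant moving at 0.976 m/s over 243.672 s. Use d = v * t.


d = 0.976 * 243.672 = 237.82 m

237.82 m


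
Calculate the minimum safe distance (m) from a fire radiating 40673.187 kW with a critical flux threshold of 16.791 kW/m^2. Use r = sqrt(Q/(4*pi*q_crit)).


4*pi*q_crit = 211.00
Q/(4*pi*q_crit) = 192.76
r = sqrt(192.76) = 13.884 m

13.884 m


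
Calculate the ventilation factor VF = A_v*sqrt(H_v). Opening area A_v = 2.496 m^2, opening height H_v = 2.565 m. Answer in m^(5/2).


sqrt(H_v) = 1.6016
VF = 2.496 * 1.6016 = 3.9975 m^(5/2)

3.9975 m^(5/2)


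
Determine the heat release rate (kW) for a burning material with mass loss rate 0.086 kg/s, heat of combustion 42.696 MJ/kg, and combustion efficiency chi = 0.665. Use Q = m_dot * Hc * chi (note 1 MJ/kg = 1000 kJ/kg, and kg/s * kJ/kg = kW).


Hc = 42.696 MJ/kg = 42.696 * 1000 kJ/kg = 42696 kJ/kg
Q = 0.086 kg/s * 42696 kJ/kg * 0.665 = 2441.8 kW

2441.8 kW


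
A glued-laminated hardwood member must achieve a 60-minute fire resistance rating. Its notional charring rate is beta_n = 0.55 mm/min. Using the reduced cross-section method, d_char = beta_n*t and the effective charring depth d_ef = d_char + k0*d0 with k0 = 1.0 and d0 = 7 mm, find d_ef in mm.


d_char = 0.55 * 60 = 33 mm
d_ef = 33 + 1.0*7 = 40 mm

40 mm


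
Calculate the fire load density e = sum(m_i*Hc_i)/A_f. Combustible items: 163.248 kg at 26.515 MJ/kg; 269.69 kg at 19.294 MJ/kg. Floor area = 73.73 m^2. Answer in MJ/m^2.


Total energy = 163.248*26.515 + 269.69*19.294
= 4328.521 + 5203.399
= 9531.920 MJ
e = 9531.920 / 73.73 = 129.28 MJ/m^2

129.28 MJ/m^2


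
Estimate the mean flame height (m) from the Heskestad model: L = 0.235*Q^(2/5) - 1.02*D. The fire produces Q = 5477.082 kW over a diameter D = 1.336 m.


Q^(2/5) = 31.291
0.235 * Q^(2/5) = 7.3534
1.02 * D = 1.3627
L = 5.9907 m

5.9907 m


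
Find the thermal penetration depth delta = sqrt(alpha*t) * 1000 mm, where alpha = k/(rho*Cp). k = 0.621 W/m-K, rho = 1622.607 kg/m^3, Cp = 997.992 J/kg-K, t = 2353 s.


alpha = 0.621 / (1622.607 * 997.992) = 3.8349e-07 m^2/s
alpha * t = 0.00090235
delta = sqrt(0.00090235) * 1000 = 30.039 mm

30.039 mm


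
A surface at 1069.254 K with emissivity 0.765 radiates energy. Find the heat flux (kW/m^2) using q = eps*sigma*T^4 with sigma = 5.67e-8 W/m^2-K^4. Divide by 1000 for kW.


T^4 = 1.3071e+12
q = 0.765 * 5.67e-8 * 1.3071e+12 / 1000 = 56.698 kW/m^2

56.698 kW/m^2
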